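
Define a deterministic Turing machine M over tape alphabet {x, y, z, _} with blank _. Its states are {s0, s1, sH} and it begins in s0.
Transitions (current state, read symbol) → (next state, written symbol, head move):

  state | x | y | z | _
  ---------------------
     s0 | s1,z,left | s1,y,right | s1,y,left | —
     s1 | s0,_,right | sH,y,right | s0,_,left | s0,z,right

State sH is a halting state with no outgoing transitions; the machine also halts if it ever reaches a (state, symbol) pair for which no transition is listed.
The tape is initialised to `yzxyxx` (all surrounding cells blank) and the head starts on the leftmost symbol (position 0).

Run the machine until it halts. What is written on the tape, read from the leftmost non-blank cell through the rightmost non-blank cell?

yzyyxx

state=s0 head=0 tape=[y]zxyxx   (s0,y)→(s1,y,right)
state=s1 head=1 tape=y[z]xyxx   (s1,z)→(s0,_,left)
state=s0 head=0 tape=[y]_xyxx   (s0,y)→(s1,y,right)
state=s1 head=1 tape=y[_]xyxx   (s1,_)→(s0,z,right)
state=s0 head=2 tape=yz[x]yxx   (s0,x)→(s1,z,left)
state=s1 head=1 tape=y[z]zyxx   (s1,z)→(s0,_,left)
state=s0 head=0 tape=[y]_zyxx   (s0,y)→(s1,y,right)
state=s1 head=1 tape=y[_]zyxx   (s1,_)→(s0,z,right)
state=s0 head=2 tape=yz[z]yxx   (s0,z)→(s1,y,left)
state=s1 head=1 tape=y[z]yyxx   (s1,z)→(s0,_,left)
state=s0 head=0 tape=[y]_yyxx   (s0,y)→(s1,y,right)
state=s1 head=1 tape=y[_]yyxx   (s1,_)→(s0,z,right)
state=s0 head=2 tape=yz[y]yxx   (s0,y)→(s1,y,right)
state=s1 head=3 tape=yzy[y]xx   (s1,y)→(sH,y,right)
state=sH head=4 tape=yzyy[x]x
The non-blank tape span at halt is yzyyxx.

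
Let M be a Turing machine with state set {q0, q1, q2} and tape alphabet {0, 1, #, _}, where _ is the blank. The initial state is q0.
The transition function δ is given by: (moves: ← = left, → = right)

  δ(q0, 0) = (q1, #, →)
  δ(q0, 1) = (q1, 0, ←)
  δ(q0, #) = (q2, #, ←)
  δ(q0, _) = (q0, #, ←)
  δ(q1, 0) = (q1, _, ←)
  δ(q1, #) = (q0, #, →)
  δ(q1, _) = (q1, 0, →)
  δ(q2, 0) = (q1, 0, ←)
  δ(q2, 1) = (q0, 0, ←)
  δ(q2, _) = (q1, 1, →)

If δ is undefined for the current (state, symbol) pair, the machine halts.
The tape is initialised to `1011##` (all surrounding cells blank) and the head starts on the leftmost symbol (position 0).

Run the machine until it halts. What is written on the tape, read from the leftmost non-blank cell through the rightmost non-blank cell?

0000011##

q0 | ___[1]011##   read 1 → write 0, move ←, go to q1
q1 | __[_]0011##   read _ → write 0, move →, go to q1
q1 | __0[0]011##   read 0 → write _, move ←, go to q1
q1 | __[0]_011##   read 0 → write _, move ←, go to q1
q1 | _[_]__011##   read _ → write 0, move →, go to q1
q1 | _0[_]_011##   read _ → write 0, move →, go to q1
q1 | _00[_]011##   read _ → write 0, move →, go to q1
q1 | _000[0]11##   read 0 → write _, move ←, go to q1
q1 | _00[0]_11##   read 0 → write _, move ←, go to q1
q1 | _0[0]__11##   read 0 → write _, move ←, go to q1
q1 | _[0]___11##   read 0 → write _, move ←, go to q1
q1 | [_]____11##   read _ → write 0, move →, go to q1
q1 | 0[_]___11##   read _ → write 0, move →, go to q1
q1 | 00[_]__11##   read _ → write 0, move →, go to q1
q1 | 000[_]_11##   read _ → write 0, move →, go to q1
q1 | 0000[_]11##   read _ → write 0, move →, go to q1
q1 | 00000[1]1##
The non-blank tape span at halt is 0000011##.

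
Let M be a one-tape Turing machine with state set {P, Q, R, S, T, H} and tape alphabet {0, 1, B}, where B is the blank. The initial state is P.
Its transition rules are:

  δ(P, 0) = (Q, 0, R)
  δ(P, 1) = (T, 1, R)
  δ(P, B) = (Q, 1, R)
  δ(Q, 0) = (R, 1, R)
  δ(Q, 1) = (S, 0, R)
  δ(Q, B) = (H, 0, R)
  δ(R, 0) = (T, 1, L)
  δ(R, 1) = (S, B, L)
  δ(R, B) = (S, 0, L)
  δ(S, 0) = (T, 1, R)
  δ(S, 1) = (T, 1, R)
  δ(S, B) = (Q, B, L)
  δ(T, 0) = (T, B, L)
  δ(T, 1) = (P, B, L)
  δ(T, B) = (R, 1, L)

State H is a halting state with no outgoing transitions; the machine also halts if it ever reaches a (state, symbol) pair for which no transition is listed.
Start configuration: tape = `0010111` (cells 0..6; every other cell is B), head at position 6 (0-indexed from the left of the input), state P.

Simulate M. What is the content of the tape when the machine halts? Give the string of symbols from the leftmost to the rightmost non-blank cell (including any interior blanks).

0BB1111111

state=P head=6 tape=BB001011[1]B   (P,1)→(T,1,R)
state=T head=7 tape=BB0010111[B]   (T,B)→(R,1,L)
state=R head=6 tape=BB001011[1]1   (R,1)→(S,B,L)
state=S head=5 tape=BB00101[1]B1   (S,1)→(T,1,R)
state=T head=6 tape=BB001011[B]1   (T,B)→(R,1,L)
state=R head=5 tape=BB00101[1]11   (R,1)→(S,B,L)
state=S head=4 tape=BB0010[1]B11   (S,1)→(T,1,R)
state=T head=5 tape=BB00101[B]11   (T,B)→(R,1,L)
state=R head=4 tape=BB0010[1]111   (R,1)→(S,B,L)
state=S head=3 tape=BB001[0]B111   (S,0)→(T,1,R)
state=T head=4 tape=BB0011[B]111   (T,B)→(R,1,L)
state=R head=3 tape=BB001[1]1111   (R,1)→(S,B,L)
state=S head=2 tape=BB00[1]B1111   (S,1)→(T,1,R)
state=T head=3 tape=BB001[B]1111   (T,B)→(R,1,L)
state=R head=2 tape=BB00[1]11111   (R,1)→(S,B,L)
state=S head=1 tape=BB0[0]B11111   (S,0)→(T,1,R)
state=T head=2 tape=BB01[B]11111   (T,B)→(R,1,L)
state=R head=1 tape=BB0[1]111111   (R,1)→(S,B,L)
state=S head=0 tape=BB[0]B111111   (S,0)→(T,1,R)
state=T head=1 tape=BB1[B]111111   (T,B)→(R,1,L)
state=R head=0 tape=BB[1]1111111   (R,1)→(S,B,L)
state=S head=-1 tape=B[B]B1111111   (S,B)→(Q,B,L)
state=Q head=-2 tape=[B]BB1111111   (Q,B)→(H,0,R)
state=H head=-1 tape=0[B]B1111111
The non-blank tape span at halt is 0BB1111111.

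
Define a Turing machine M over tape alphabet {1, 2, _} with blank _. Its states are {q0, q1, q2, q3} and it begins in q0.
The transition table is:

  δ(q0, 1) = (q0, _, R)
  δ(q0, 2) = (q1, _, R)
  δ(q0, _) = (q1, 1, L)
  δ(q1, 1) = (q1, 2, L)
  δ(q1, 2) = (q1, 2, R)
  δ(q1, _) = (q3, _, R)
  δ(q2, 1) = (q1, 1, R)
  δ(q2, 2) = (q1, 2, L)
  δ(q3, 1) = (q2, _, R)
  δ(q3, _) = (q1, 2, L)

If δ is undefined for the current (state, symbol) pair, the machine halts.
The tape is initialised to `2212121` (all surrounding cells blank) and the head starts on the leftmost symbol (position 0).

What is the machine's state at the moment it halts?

state=q0 head=0 tape=[2]212121__   (q0,2)→(q1,_,R)
state=q1 head=1 tape=_[2]12121__   (q1,2)→(q1,2,R)
state=q1 head=2 tape=_2[1]2121__   (q1,1)→(q1,2,L)
state=q1 head=1 tape=_[2]22121__   (q1,2)→(q1,2,R)
state=q1 head=2 tape=_2[2]2121__   (q1,2)→(q1,2,R)
state=q1 head=3 tape=_22[2]121__   (q1,2)→(q1,2,R)
state=q1 head=4 tape=_222[1]21__   (q1,1)→(q1,2,L)
state=q1 head=3 tape=_22[2]221__   (q1,2)→(q1,2,R)
state=q1 head=4 tape=_222[2]21__   (q1,2)→(q1,2,R)
state=q1 head=5 tape=_2222[2]1__   (q1,2)→(q1,2,R)
state=q1 head=6 tape=_22222[1]__   (q1,1)→(q1,2,L)
state=q1 head=5 tape=_2222[2]2__   (q1,2)→(q1,2,R)
state=q1 head=6 tape=_22222[2]__   (q1,2)→(q1,2,R)
state=q1 head=7 tape=_222222[_]_   (q1,_)→(q3,_,R)
state=q3 head=8 tape=_222222_[_]   (q3,_)→(q1,2,L)
state=q1 head=7 tape=_222222[_]2   (q1,_)→(q3,_,R)
state=q3 head=8 tape=_222222_[2]
No transition is defined for (q3, 2); M halts in state q3.

q3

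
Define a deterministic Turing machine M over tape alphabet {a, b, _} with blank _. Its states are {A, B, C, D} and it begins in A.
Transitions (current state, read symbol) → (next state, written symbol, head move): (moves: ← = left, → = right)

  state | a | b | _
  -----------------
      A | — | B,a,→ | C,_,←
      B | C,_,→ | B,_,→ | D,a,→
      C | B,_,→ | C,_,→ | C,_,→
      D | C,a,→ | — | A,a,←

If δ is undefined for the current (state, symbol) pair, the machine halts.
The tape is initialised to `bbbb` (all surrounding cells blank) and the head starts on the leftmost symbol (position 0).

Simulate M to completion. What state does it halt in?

A

A | [b]bbb__   read b → write a, move →, go to B
B | a[b]bb__   read b → write _, move →, go to B
B | a_[b]b__   read b → write _, move →, go to B
B | a__[b]__   read b → write _, move →, go to B
B | a___[_]_   read _ → write a, move →, go to D
D | a___a[_]   read _ → write a, move ←, go to A
A | a___[a]a
No transition is defined for (A, a); M halts in state A.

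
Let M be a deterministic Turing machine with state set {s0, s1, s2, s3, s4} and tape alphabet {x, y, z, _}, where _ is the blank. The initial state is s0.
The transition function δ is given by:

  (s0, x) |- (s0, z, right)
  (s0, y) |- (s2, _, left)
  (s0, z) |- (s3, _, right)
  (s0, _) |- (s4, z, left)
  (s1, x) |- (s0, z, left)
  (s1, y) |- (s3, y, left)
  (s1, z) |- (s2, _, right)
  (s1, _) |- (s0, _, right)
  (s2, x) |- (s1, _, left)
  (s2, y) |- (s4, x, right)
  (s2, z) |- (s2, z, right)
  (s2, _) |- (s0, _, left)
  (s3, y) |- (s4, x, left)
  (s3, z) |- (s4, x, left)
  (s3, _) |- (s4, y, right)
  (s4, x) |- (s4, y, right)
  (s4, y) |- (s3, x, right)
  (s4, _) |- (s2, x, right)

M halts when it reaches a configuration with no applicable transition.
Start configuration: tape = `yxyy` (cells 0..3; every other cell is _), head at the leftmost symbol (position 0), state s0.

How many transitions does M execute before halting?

state=s0 head=0 tape=___[y]xyy   (s0,y)→(s2,_,left)
state=s2 head=-1 tape=__[_]_xyy   (s2,_)→(s0,_,left)
state=s0 head=-2 tape=_[_]__xyy   (s0,_)→(s4,z,left)
state=s4 head=-3 tape=[_]z__xyy   (s4,_)→(s2,x,right)
state=s2 head=-2 tape=x[z]__xyy   (s2,z)→(s2,z,right)
state=s2 head=-1 tape=xz[_]_xyy   (s2,_)→(s0,_,left)
state=s0 head=-2 tape=x[z]__xyy   (s0,z)→(s3,_,right)
state=s3 head=-1 tape=x_[_]_xyy   (s3,_)→(s4,y,right)
state=s4 head=0 tape=x_y[_]xyy   (s4,_)→(s2,x,right)
state=s2 head=1 tape=x_yx[x]yy   (s2,x)→(s1,_,left)
state=s1 head=0 tape=x_y[x]_yy   (s1,x)→(s0,z,left)
state=s0 head=-1 tape=x_[y]z_yy   (s0,y)→(s2,_,left)
state=s2 head=-2 tape=x[_]_z_yy   (s2,_)→(s0,_,left)
state=s0 head=-3 tape=[x]__z_yy   (s0,x)→(s0,z,right)
state=s0 head=-2 tape=z[_]_z_yy   (s0,_)→(s4,z,left)
state=s4 head=-3 tape=[z]z_z_yy
M halts after 15 transitions.

15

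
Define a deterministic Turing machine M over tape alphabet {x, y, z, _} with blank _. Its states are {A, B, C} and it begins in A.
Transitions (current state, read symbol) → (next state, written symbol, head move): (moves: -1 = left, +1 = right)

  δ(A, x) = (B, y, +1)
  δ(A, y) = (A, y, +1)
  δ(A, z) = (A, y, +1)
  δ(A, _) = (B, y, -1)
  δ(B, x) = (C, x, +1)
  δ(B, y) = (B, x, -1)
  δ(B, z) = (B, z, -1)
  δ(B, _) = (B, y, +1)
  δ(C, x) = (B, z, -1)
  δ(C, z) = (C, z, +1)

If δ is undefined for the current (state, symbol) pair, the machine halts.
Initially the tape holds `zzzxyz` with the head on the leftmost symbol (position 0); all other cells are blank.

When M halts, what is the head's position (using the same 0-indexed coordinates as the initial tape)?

6

state=A head=0 tape=_[z]zzxyz_   (A,z)→(A,y,+1)
state=A head=1 tape=_y[z]zxyz_   (A,z)→(A,y,+1)
state=A head=2 tape=_yy[z]xyz_   (A,z)→(A,y,+1)
state=A head=3 tape=_yyy[x]yz_   (A,x)→(B,y,+1)
state=B head=4 tape=_yyyy[y]z_   (B,y)→(B,x,-1)
state=B head=3 tape=_yyy[y]xz_   (B,y)→(B,x,-1)
state=B head=2 tape=_yy[y]xxz_   (B,y)→(B,x,-1)
state=B head=1 tape=_y[y]xxxz_   (B,y)→(B,x,-1)
state=B head=0 tape=_[y]xxxxz_   (B,y)→(B,x,-1)
state=B head=-1 tape=[_]xxxxxz_   (B,_)→(B,y,+1)
state=B head=0 tape=y[x]xxxxz_   (B,x)→(C,x,+1)
state=C head=1 tape=yx[x]xxxz_   (C,x)→(B,z,-1)
state=B head=0 tape=y[x]zxxxz_   (B,x)→(C,x,+1)
state=C head=1 tape=yx[z]xxxz_   (C,z)→(C,z,+1)
state=C head=2 tape=yxz[x]xxz_   (C,x)→(B,z,-1)
state=B head=1 tape=yx[z]zxxz_   (B,z)→(B,z,-1)
state=B head=0 tape=y[x]zzxxz_   (B,x)→(C,x,+1)
state=C head=1 tape=yx[z]zxxz_   (C,z)→(C,z,+1)
state=C head=2 tape=yxz[z]xxz_   (C,z)→(C,z,+1)
state=C head=3 tape=yxzz[x]xz_   (C,x)→(B,z,-1)
state=B head=2 tape=yxz[z]zxz_   (B,z)→(B,z,-1)
state=B head=1 tape=yx[z]zzxz_   (B,z)→(B,z,-1)
state=B head=0 tape=y[x]zzzxz_   (B,x)→(C,x,+1)
state=C head=1 tape=yx[z]zzxz_   (C,z)→(C,z,+1)
state=C head=2 tape=yxz[z]zxz_   (C,z)→(C,z,+1)
state=C head=3 tape=yxzz[z]xz_   (C,z)→(C,z,+1)
state=C head=4 tape=yxzzz[x]z_   (C,x)→(B,z,-1)
state=B head=3 tape=yxzz[z]zz_   (B,z)→(B,z,-1)
state=B head=2 tape=yxz[z]zzz_   (B,z)→(B,z,-1)
state=B head=1 tape=yx[z]zzzz_   (B,z)→(B,z,-1)
state=B head=0 tape=y[x]zzzzz_   (B,x)→(C,x,+1)
state=C head=1 tape=yx[z]zzzz_   (C,z)→(C,z,+1)
state=C head=2 tape=yxz[z]zzz_   (C,z)→(C,z,+1)
state=C head=3 tape=yxzz[z]zz_   (C,z)→(C,z,+1)
state=C head=4 tape=yxzzz[z]z_   (C,z)→(C,z,+1)
state=C head=5 tape=yxzzzz[z]_   (C,z)→(C,z,+1)
state=C head=6 tape=yxzzzzz[_]
At halt the head is at cell 6.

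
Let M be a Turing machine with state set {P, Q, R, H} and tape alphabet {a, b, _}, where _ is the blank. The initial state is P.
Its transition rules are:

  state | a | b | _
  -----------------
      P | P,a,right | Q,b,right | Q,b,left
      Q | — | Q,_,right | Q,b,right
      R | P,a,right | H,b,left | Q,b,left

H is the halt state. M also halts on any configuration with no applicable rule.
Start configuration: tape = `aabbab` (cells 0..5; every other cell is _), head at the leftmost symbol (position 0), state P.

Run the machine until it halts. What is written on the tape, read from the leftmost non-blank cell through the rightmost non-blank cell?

P | [a]abbab   read a → write a, move right, go to P
P | a[a]bbab   read a → write a, move right, go to P
P | aa[b]bab   read b → write b, move right, go to Q
Q | aab[b]ab   read b → write _, move right, go to Q
Q | aab_[a]b
The non-blank tape span at halt is aab_ab.

aab_ab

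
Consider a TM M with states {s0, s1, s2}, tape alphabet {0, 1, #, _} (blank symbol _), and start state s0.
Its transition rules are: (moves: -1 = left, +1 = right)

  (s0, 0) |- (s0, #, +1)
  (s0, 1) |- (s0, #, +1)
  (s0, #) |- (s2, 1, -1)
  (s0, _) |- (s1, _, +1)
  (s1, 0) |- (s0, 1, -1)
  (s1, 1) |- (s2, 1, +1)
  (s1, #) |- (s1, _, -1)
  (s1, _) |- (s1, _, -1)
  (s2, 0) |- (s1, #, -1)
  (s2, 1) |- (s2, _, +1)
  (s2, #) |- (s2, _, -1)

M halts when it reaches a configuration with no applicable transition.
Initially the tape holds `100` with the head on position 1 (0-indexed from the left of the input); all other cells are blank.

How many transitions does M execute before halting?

8

s0 | 1[0]0__   read 0 → write #, move +1, go to s0
s0 | 1#[0]__   read 0 → write #, move +1, go to s0
s0 | 1##[_]_   read _ → write _, move +1, go to s1
s1 | 1##_[_]   read _ → write _, move -1, go to s1
s1 | 1##[_]_   read _ → write _, move -1, go to s1
s1 | 1#[#]__   read # → write _, move -1, go to s1
s1 | 1[#]___   read # → write _, move -1, go to s1
s1 | [1]____   read 1 → write 1, move +1, go to s2
s2 | 1[_]___
M halts after 8 transitions.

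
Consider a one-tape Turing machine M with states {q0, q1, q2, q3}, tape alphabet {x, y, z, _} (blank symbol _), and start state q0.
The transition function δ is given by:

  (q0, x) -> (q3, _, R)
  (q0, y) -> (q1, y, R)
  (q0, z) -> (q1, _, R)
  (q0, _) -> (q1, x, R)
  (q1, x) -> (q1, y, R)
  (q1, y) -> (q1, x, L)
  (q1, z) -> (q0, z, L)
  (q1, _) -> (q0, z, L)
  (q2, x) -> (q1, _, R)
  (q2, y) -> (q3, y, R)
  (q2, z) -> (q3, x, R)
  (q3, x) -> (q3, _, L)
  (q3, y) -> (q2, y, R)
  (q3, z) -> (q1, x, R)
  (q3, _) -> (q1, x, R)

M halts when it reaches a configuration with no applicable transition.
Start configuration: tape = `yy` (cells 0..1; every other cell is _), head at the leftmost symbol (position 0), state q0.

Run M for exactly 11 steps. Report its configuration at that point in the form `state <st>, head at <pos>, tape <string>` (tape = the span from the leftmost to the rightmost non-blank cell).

state=q0 head=0 tape=__[y]y_   (q0,y)→(q1,y,R)
state=q1 head=1 tape=__y[y]_   (q1,y)→(q1,x,L)
state=q1 head=0 tape=__[y]x_   (q1,y)→(q1,x,L)
state=q1 head=-1 tape=_[_]xx_   (q1,_)→(q0,z,L)
state=q0 head=-2 tape=[_]zxx_   (q0,_)→(q1,x,R)
state=q1 head=-1 tape=x[z]xx_   (q1,z)→(q0,z,L)
state=q0 head=-2 tape=[x]zxx_   (q0,x)→(q3,_,R)
state=q3 head=-1 tape=_[z]xx_   (q3,z)→(q1,x,R)
state=q1 head=0 tape=_x[x]x_   (q1,x)→(q1,y,R)
state=q1 head=1 tape=_xy[x]_   (q1,x)→(q1,y,R)
state=q1 head=2 tape=_xyy[_]   (q1,_)→(q0,z,L)
state=q0 head=1 tape=_xy[y]z
After 11 steps: state q0, head at 1, tape xyyz.

state q0, head at 1, tape xyyz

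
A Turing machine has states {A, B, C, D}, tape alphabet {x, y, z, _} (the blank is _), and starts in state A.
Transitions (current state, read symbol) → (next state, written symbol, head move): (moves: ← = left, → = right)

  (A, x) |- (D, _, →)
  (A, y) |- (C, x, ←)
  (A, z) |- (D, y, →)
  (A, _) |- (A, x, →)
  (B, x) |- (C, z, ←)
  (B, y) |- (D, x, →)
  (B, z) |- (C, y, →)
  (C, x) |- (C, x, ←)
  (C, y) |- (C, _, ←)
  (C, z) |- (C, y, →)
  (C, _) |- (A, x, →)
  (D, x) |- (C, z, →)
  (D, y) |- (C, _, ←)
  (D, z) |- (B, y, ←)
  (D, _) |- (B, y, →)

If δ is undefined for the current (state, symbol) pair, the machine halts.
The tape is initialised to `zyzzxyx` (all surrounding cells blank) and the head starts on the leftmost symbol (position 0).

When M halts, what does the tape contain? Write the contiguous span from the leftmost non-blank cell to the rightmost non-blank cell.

xxx_zxxx_y

state=A head=0 tape=__[z]yzzxyx__   (A,z)→(D,y,→)
state=D head=1 tape=__y[y]zzxyx__   (D,y)→(C,_,←)
state=C head=0 tape=__[y]_zzxyx__   (C,y)→(C,_,←)
state=C head=-1 tape=_[_]__zzxyx__   (C,_)→(A,x,→)
state=A head=0 tape=_x[_]_zzxyx__   (A,_)→(A,x,→)
state=A head=1 tape=_xx[_]zzxyx__   (A,_)→(A,x,→)
state=A head=2 tape=_xxx[z]zxyx__   (A,z)→(D,y,→)
state=D head=3 tape=_xxxy[z]xyx__   (D,z)→(B,y,←)
state=B head=2 tape=_xxx[y]yxyx__   (B,y)→(D,x,→)
state=D head=3 tape=_xxxx[y]xyx__   (D,y)→(C,_,←)
state=C head=2 tape=_xxx[x]_xyx__   (C,x)→(C,x,←)
state=C head=1 tape=_xx[x]x_xyx__   (C,x)→(C,x,←)
state=C head=0 tape=_x[x]xx_xyx__   (C,x)→(C,x,←)
state=C head=-1 tape=_[x]xxx_xyx__   (C,x)→(C,x,←)
state=C head=-2 tape=[_]xxxx_xyx__   (C,_)→(A,x,→)
state=A head=-1 tape=x[x]xxx_xyx__   (A,x)→(D,_,→)
state=D head=0 tape=x_[x]xx_xyx__   (D,x)→(C,z,→)
state=C head=1 tape=x_z[x]x_xyx__   (C,x)→(C,x,←)
state=C head=0 tape=x_[z]xx_xyx__   (C,z)→(C,y,→)
state=C head=1 tape=x_y[x]x_xyx__   (C,x)→(C,x,←)
state=C head=0 tape=x_[y]xx_xyx__   (C,y)→(C,_,←)
state=C head=-1 tape=x[_]_xx_xyx__   (C,_)→(A,x,→)
state=A head=0 tape=xx[_]xx_xyx__   (A,_)→(A,x,→)
state=A head=1 tape=xxx[x]x_xyx__   (A,x)→(D,_,→)
state=D head=2 tape=xxx_[x]_xyx__   (D,x)→(C,z,→)
state=C head=3 tape=xxx_z[_]xyx__   (C,_)→(A,x,→)
state=A head=4 tape=xxx_zx[x]yx__   (A,x)→(D,_,→)
state=D head=5 tape=xxx_zx_[y]x__   (D,y)→(C,_,←)
state=C head=4 tape=xxx_zx[_]_x__   (C,_)→(A,x,→)
state=A head=5 tape=xxx_zxx[_]x__   (A,_)→(A,x,→)
state=A head=6 tape=xxx_zxxx[x]__   (A,x)→(D,_,→)
state=D head=7 tape=xxx_zxxx_[_]_   (D,_)→(B,y,→)
state=B head=8 tape=xxx_zxxx_y[_]
The non-blank tape span at halt is xxx_zxxx_y.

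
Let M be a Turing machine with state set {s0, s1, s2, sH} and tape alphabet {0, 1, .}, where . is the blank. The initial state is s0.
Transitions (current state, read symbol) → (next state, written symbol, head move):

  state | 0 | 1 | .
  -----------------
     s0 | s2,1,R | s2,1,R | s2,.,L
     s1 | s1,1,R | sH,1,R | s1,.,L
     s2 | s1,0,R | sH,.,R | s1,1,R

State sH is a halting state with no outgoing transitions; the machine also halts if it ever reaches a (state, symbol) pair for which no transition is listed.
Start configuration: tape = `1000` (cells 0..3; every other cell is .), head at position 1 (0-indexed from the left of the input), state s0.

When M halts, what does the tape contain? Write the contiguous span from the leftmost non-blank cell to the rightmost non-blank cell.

state=s0 head=1 tape=1[0]00.   (s0,0)→(s2,1,R)
state=s2 head=2 tape=11[0]0.   (s2,0)→(s1,0,R)
state=s1 head=3 tape=110[0].   (s1,0)→(s1,1,R)
state=s1 head=4 tape=1101[.]   (s1,.)→(s1,.,L)
state=s1 head=3 tape=110[1].   (s1,1)→(sH,1,R)
state=sH head=4 tape=1101[.]
The non-blank tape span at halt is 1101.

1101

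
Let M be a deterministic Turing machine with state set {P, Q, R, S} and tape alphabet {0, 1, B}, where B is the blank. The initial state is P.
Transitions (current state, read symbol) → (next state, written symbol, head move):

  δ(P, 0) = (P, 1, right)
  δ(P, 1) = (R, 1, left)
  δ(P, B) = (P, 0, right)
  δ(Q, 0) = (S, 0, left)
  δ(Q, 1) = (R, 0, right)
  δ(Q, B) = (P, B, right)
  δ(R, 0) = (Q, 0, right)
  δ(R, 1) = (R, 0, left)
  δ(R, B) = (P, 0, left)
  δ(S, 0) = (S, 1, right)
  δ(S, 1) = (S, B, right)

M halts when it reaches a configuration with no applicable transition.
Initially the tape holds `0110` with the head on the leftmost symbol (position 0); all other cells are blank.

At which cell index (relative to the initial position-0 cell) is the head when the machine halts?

P | BB[0]110B   read 0 → write 1, move right, go to P
P | BB1[1]10B   read 1 → write 1, move left, go to R
R | BB[1]110B   read 1 → write 0, move left, go to R
R | B[B]0110B   read B → write 0, move left, go to P
P | [B]00110B   read B → write 0, move right, go to P
P | 0[0]0110B   read 0 → write 1, move right, go to P
P | 01[0]110B   read 0 → write 1, move right, go to P
P | 011[1]10B   read 1 → write 1, move left, go to R
R | 01[1]110B   read 1 → write 0, move left, go to R
R | 0[1]0110B   read 1 → write 0, move left, go to R
R | [0]00110B   read 0 → write 0, move right, go to Q
Q | 0[0]0110B   read 0 → write 0, move left, go to S
S | [0]00110B   read 0 → write 1, move right, go to S
S | 1[0]0110B   read 0 → write 1, move right, go to S
S | 11[0]110B   read 0 → write 1, move right, go to S
S | 111[1]10B   read 1 → write B, move right, go to S
S | 111B[1]0B   read 1 → write B, move right, go to S
S | 111BB[0]B   read 0 → write 1, move right, go to S
S | 111BB1[B]
At halt the head is at cell 4.

4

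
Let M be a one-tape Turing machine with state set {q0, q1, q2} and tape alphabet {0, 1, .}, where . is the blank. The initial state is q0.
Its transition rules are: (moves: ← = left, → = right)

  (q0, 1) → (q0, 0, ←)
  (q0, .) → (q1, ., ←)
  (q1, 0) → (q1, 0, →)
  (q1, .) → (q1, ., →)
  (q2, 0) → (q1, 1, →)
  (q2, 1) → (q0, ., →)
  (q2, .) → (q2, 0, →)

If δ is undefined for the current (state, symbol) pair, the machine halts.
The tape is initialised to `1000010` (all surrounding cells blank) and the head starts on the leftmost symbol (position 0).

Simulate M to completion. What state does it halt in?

q1

q0 | ..[1]000010   read 1 → write 0, move ←, go to q0
q0 | .[.]0000010   read . → write ., move ←, go to q1
q1 | [.].0000010   read . → write ., move →, go to q1
q1 | .[.]0000010   read . → write ., move →, go to q1
q1 | ..[0]000010   read 0 → write 0, move →, go to q1
q1 | ..0[0]00010   read 0 → write 0, move →, go to q1
q1 | ..00[0]0010   read 0 → write 0, move →, go to q1
q1 | ..000[0]010   read 0 → write 0, move →, go to q1
q1 | ..0000[0]10   read 0 → write 0, move →, go to q1
q1 | ..00000[1]0
No transition is defined for (q1, 1); M halts in state q1.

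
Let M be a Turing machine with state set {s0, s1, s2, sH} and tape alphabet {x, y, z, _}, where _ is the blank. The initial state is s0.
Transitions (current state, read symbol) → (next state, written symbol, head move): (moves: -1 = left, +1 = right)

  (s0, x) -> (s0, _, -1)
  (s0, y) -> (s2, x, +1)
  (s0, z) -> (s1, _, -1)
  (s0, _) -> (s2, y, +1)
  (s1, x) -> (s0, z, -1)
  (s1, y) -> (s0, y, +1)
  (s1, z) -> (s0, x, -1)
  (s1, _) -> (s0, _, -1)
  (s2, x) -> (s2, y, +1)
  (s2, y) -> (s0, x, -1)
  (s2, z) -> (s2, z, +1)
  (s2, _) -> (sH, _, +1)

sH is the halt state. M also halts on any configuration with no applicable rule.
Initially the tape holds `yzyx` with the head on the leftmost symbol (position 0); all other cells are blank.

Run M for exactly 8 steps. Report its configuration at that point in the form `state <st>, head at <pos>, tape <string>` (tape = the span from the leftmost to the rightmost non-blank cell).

state sH, head at 2, tape yz_xx

state=s0 head=0 tape=_[y]zyx   (s0,y)→(s2,x,+1)
state=s2 head=1 tape=_x[z]yx   (s2,z)→(s2,z,+1)
state=s2 head=2 tape=_xz[y]x   (s2,y)→(s0,x,-1)
state=s0 head=1 tape=_x[z]xx   (s0,z)→(s1,_,-1)
state=s1 head=0 tape=_[x]_xx   (s1,x)→(s0,z,-1)
state=s0 head=-1 tape=[_]z_xx   (s0,_)→(s2,y,+1)
state=s2 head=0 tape=y[z]_xx   (s2,z)→(s2,z,+1)
state=s2 head=1 tape=yz[_]xx   (s2,_)→(sH,_,+1)
state=sH head=2 tape=yz_[x]x
After 8 steps: state sH, head at 2, tape yz_xx.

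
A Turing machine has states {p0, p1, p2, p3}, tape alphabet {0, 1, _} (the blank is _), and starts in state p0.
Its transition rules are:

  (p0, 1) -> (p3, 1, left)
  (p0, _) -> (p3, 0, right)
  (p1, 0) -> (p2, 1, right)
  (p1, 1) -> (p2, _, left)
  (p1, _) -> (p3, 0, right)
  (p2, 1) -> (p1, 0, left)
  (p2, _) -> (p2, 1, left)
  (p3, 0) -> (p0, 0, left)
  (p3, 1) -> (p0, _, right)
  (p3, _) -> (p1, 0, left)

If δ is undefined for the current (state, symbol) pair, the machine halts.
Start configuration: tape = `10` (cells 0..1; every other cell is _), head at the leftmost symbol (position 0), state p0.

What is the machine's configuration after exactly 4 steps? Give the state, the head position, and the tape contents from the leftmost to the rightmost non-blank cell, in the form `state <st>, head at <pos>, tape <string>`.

state p0, head at -2, tape 0010

p0 | __[1]0   read 1 → write 1, move left, go to p3
p3 | _[_]10   read _ → write 0, move left, go to p1
p1 | [_]010   read _ → write 0, move right, go to p3
p3 | 0[0]10   read 0 → write 0, move left, go to p0
p0 | [0]010
After 4 steps: state p0, head at -2, tape 0010.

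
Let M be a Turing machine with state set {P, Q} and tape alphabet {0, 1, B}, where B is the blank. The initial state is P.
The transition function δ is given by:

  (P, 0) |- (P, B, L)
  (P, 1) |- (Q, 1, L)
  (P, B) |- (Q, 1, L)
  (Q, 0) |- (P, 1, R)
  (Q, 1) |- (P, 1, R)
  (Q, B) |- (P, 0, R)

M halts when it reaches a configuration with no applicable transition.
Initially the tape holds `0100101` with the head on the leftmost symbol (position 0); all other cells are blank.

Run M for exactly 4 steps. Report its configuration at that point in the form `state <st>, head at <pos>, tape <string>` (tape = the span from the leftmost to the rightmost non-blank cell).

state Q, head at -2, tape 01B100101

P | BB[0]100101   read 0 → write B, move L, go to P
P | B[B]B100101   read B → write 1, move L, go to Q
Q | [B]1B100101   read B → write 0, move R, go to P
P | 0[1]B100101   read 1 → write 1, move L, go to Q
Q | [0]1B100101
After 4 steps: state Q, head at -2, tape 01B100101.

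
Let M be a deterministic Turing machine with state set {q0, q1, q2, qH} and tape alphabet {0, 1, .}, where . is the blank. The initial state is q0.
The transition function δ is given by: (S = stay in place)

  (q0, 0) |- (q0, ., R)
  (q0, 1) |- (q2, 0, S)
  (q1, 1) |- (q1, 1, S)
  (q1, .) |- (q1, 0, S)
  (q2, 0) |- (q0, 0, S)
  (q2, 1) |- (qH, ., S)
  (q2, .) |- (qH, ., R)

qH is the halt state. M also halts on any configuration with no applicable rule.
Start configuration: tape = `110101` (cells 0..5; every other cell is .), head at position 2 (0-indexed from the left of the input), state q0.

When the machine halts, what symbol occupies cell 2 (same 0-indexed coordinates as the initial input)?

state=q0 head=2 tape=11[0]101.   (q0,0)→(q0,.,R)
state=q0 head=3 tape=11.[1]01.   (q0,1)→(q2,0,S)
state=q2 head=3 tape=11.[0]01.   (q2,0)→(q0,0,S)
state=q0 head=3 tape=11.[0]01.   (q0,0)→(q0,.,R)
state=q0 head=4 tape=11..[0]1.   (q0,0)→(q0,.,R)
state=q0 head=5 tape=11...[1].   (q0,1)→(q2,0,S)
state=q2 head=5 tape=11...[0].   (q2,0)→(q0,0,S)
state=q0 head=5 tape=11...[0].   (q0,0)→(q0,.,R)
state=q0 head=6 tape=11....[.]
Cell 2 holds . when M halts.

.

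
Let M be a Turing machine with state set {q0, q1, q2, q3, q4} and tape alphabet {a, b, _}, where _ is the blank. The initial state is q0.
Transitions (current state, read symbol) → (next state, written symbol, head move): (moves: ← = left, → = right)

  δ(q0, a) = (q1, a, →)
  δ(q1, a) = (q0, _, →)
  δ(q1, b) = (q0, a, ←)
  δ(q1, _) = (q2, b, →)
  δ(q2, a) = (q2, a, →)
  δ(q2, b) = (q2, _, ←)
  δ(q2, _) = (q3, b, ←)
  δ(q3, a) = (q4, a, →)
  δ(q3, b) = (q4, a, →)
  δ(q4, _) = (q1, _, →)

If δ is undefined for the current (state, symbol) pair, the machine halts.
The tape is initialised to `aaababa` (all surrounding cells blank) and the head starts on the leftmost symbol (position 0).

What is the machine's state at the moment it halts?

q4

state=q0 head=0 tape=[a]aababa__   (q0,a)→(q1,a,→)
state=q1 head=1 tape=a[a]ababa__   (q1,a)→(q0,_,→)
state=q0 head=2 tape=a_[a]baba__   (q0,a)→(q1,a,→)
state=q1 head=3 tape=a_a[b]aba__   (q1,b)→(q0,a,←)
state=q0 head=2 tape=a_[a]aaba__   (q0,a)→(q1,a,→)
state=q1 head=3 tape=a_a[a]aba__   (q1,a)→(q0,_,→)
state=q0 head=4 tape=a_a_[a]ba__   (q0,a)→(q1,a,→)
state=q1 head=5 tape=a_a_a[b]a__   (q1,b)→(q0,a,←)
state=q0 head=4 tape=a_a_[a]aa__   (q0,a)→(q1,a,→)
state=q1 head=5 tape=a_a_a[a]a__   (q1,a)→(q0,_,→)
state=q0 head=6 tape=a_a_a_[a]__   (q0,a)→(q1,a,→)
state=q1 head=7 tape=a_a_a_a[_]_   (q1,_)→(q2,b,→)
state=q2 head=8 tape=a_a_a_ab[_]   (q2,_)→(q3,b,←)
state=q3 head=7 tape=a_a_a_a[b]b   (q3,b)→(q4,a,→)
state=q4 head=8 tape=a_a_a_aa[b]
No transition is defined for (q4, b); M halts in state q4.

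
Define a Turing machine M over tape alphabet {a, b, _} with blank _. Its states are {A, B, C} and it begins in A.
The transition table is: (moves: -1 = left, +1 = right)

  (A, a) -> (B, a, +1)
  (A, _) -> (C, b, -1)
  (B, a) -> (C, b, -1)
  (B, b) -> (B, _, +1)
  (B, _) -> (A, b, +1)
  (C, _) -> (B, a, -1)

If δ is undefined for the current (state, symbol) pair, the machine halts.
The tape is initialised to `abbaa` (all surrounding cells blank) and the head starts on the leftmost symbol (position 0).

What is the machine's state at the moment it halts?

C

A | [a]bbaa   read a → write a, move +1, go to B
B | a[b]baa   read b → write _, move +1, go to B
B | a_[b]aa   read b → write _, move +1, go to B
B | a__[a]a   read a → write b, move -1, go to C
C | a_[_]ba   read _ → write a, move -1, go to B
B | a[_]aba   read _ → write b, move +1, go to A
A | ab[a]ba   read a → write a, move +1, go to B
B | aba[b]a   read b → write _, move +1, go to B
B | aba_[a]   read a → write b, move -1, go to C
C | aba[_]b   read _ → write a, move -1, go to B
B | ab[a]ab   read a → write b, move -1, go to C
C | a[b]bab
No transition is defined for (C, b); M halts in state C.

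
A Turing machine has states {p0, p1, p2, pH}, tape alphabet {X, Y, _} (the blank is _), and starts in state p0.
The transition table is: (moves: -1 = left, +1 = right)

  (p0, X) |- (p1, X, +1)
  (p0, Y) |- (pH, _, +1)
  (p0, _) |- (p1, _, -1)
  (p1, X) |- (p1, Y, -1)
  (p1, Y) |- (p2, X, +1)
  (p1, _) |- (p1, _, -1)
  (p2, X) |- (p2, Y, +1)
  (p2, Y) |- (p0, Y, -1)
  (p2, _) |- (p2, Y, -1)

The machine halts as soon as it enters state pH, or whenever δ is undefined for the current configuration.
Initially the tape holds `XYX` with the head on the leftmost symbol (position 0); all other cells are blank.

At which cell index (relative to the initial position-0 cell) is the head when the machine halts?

p0 | [X]YX__   read X → write X, move +1, go to p1
p1 | X[Y]X__   read Y → write X, move +1, go to p2
p2 | XX[X]__   read X → write Y, move +1, go to p2
p2 | XXY[_]_   read _ → write Y, move -1, go to p2
p2 | XX[Y]Y_   read Y → write Y, move -1, go to p0
p0 | X[X]YY_   read X → write X, move +1, go to p1
p1 | XX[Y]Y_   read Y → write X, move +1, go to p2
p2 | XXX[Y]_   read Y → write Y, move -1, go to p0
p0 | XX[X]Y_   read X → write X, move +1, go to p1
p1 | XXX[Y]_   read Y → write X, move +1, go to p2
p2 | XXXX[_]   read _ → write Y, move -1, go to p2
p2 | XXX[X]Y   read X → write Y, move +1, go to p2
p2 | XXXY[Y]   read Y → write Y, move -1, go to p0
p0 | XXX[Y]Y   read Y → write _, move +1, go to pH
pH | XXX_[Y]
At halt the head is at cell 4.

4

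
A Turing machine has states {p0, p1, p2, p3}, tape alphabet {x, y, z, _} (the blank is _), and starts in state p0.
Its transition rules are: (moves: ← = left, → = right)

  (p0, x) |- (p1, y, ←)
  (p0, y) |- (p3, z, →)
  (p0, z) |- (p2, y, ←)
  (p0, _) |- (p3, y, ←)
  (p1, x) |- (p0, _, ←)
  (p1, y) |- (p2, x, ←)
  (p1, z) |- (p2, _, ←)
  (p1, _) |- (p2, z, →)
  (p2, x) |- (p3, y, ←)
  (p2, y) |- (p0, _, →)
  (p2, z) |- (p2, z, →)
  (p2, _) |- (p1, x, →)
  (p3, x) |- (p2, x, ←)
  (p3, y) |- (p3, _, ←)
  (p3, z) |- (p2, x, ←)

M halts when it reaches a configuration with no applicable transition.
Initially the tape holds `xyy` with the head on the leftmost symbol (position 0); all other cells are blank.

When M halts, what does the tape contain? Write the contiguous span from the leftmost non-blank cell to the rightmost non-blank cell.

state=p0 head=0 tape=__[x]yy   (p0,x)→(p1,y,←)
state=p1 head=-1 tape=_[_]yyy   (p1,_)→(p2,z,→)
state=p2 head=0 tape=_z[y]yy   (p2,y)→(p0,_,→)
state=p0 head=1 tape=_z_[y]y   (p0,y)→(p3,z,→)
state=p3 head=2 tape=_z_z[y]   (p3,y)→(p3,_,←)
state=p3 head=1 tape=_z_[z]_   (p3,z)→(p2,x,←)
state=p2 head=0 tape=_z[_]x_   (p2,_)→(p1,x,→)
state=p1 head=1 tape=_zx[x]_   (p1,x)→(p0,_,←)
state=p0 head=0 tape=_z[x]__   (p0,x)→(p1,y,←)
state=p1 head=-1 tape=_[z]y__   (p1,z)→(p2,_,←)
state=p2 head=-2 tape=[_]_y__   (p2,_)→(p1,x,→)
state=p1 head=-1 tape=x[_]y__   (p1,_)→(p2,z,→)
state=p2 head=0 tape=xz[y]__   (p2,y)→(p0,_,→)
state=p0 head=1 tape=xz_[_]_   (p0,_)→(p3,y,←)
state=p3 head=0 tape=xz[_]y_
The non-blank tape span at halt is xz_y.

xz_y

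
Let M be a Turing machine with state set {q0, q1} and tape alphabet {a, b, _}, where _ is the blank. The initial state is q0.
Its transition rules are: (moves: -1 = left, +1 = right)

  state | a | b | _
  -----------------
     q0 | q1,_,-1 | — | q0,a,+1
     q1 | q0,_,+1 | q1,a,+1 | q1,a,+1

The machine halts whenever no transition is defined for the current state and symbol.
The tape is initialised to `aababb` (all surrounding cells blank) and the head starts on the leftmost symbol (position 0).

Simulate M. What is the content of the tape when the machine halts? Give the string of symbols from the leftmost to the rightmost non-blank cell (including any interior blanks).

aa_babb

state=q0 head=0 tape=_[a]ababb   (q0,a)→(q1,_,-1)
state=q1 head=-1 tape=[_]_ababb   (q1,_)→(q1,a,+1)
state=q1 head=0 tape=a[_]ababb   (q1,_)→(q1,a,+1)
state=q1 head=1 tape=aa[a]babb   (q1,a)→(q0,_,+1)
state=q0 head=2 tape=aa_[b]abb
The non-blank tape span at halt is aa_babb.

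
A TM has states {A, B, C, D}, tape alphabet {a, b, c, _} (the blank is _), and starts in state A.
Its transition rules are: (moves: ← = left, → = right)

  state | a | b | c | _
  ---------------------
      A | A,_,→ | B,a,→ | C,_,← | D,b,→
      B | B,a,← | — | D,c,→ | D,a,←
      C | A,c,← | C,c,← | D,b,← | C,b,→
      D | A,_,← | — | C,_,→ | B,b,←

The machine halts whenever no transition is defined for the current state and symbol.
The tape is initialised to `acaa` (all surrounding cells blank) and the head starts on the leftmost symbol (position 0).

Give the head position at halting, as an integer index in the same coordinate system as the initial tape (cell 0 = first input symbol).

state=A head=0 tape=[a]caa   (A,a)→(A,_,→)
state=A head=1 tape=_[c]aa   (A,c)→(C,_,←)
state=C head=0 tape=[_]_aa   (C,_)→(C,b,→)
state=C head=1 tape=b[_]aa   (C,_)→(C,b,→)
state=C head=2 tape=bb[a]a   (C,a)→(A,c,←)
state=A head=1 tape=b[b]ca   (A,b)→(B,a,→)
state=B head=2 tape=ba[c]a   (B,c)→(D,c,→)
state=D head=3 tape=bac[a]   (D,a)→(A,_,←)
state=A head=2 tape=ba[c]_   (A,c)→(C,_,←)
state=C head=1 tape=b[a]__   (C,a)→(A,c,←)
state=A head=0 tape=[b]c__   (A,b)→(B,a,→)
state=B head=1 tape=a[c]__   (B,c)→(D,c,→)
state=D head=2 tape=ac[_]_   (D,_)→(B,b,←)
state=B head=1 tape=a[c]b_   (B,c)→(D,c,→)
state=D head=2 tape=ac[b]_
At halt the head is at cell 2.

2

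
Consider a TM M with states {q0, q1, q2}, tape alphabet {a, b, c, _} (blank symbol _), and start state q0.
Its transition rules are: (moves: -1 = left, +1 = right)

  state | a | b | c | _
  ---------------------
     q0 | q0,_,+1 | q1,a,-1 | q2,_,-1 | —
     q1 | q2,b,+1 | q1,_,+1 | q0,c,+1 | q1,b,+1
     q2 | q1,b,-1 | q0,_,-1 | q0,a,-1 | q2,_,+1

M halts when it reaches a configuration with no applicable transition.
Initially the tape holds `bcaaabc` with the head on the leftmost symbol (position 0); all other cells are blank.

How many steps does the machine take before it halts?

q0 | _[b]caaabc   read b → write a, move -1, go to q1
q1 | [_]acaaabc   read _ → write b, move +1, go to q1
q1 | b[a]caaabc   read a → write b, move +1, go to q2
q2 | bb[c]aaabc   read c → write a, move -1, go to q0
q0 | b[b]aaaabc   read b → write a, move -1, go to q1
q1 | [b]aaaaabc   read b → write _, move +1, go to q1
q1 | _[a]aaaabc   read a → write b, move +1, go to q2
q2 | _b[a]aaabc   read a → write b, move -1, go to q1
q1 | _[b]baaabc   read b → write _, move +1, go to q1
q1 | __[b]aaabc   read b → write _, move +1, go to q1
q1 | ___[a]aabc   read a → write b, move +1, go to q2
q2 | ___b[a]abc   read a → write b, move -1, go to q1
q1 | ___[b]babc   read b → write _, move +1, go to q1
q1 | ____[b]abc   read b → write _, move +1, go to q1
q1 | _____[a]bc   read a → write b, move +1, go to q2
q2 | _____b[b]c   read b → write _, move -1, go to q0
q0 | _____[b]_c   read b → write a, move -1, go to q1
q1 | ____[_]a_c   read _ → write b, move +1, go to q1
q1 | ____b[a]_c   read a → write b, move +1, go to q2
q2 | ____bb[_]c   read _ → write _, move +1, go to q2
q2 | ____bb_[c]   read c → write a, move -1, go to q0
q0 | ____bb[_]a
M halts after 21 transitions.

21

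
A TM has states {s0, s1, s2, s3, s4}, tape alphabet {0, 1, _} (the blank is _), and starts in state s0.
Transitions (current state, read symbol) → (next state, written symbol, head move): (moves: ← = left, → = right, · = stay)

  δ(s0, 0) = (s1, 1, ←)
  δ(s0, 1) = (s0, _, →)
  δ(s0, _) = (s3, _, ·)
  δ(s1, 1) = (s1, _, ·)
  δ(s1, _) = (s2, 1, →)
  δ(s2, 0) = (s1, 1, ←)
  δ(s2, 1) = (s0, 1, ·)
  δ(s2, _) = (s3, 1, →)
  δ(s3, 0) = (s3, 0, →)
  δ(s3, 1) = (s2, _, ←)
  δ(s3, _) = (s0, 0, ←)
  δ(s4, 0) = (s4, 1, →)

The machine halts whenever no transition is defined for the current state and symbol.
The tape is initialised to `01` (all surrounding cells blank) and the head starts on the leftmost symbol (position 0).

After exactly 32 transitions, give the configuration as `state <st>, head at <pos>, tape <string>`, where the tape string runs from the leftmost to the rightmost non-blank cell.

state s0, head at 2, tape 11110

s0 | _[0]1__   read 0 → write 1, move ←, go to s1
s1 | [_]11__   read _ → write 1, move →, go to s2
s2 | 1[1]1__   read 1 → write 1, move ·, go to s0
s0 | 1[1]1__   read 1 → write _, move →, go to s0
s0 | 1_[1]__   read 1 → write _, move →, go to s0
s0 | 1__[_]_   read _ → write _, move ·, go to s3
s3 | 1__[_]_   read _ → write 0, move ←, go to s0
s0 | 1_[_]0_   read _ → write _, move ·, go to s3
s3 | 1_[_]0_   read _ → write 0, move ←, go to s0
s0 | 1[_]00_   read _ → write _, move ·, go to s3
s3 | 1[_]00_   read _ → write 0, move ←, go to s0
s0 | [1]000_   read 1 → write _, move →, go to s0
s0 | _[0]00_   read 0 → write 1, move ←, go to s1
s1 | [_]100_   read _ → write 1, move →, go to s2
s2 | 1[1]00_   read 1 → write 1, move ·, go to s0
s0 | 1[1]00_   read 1 → write _, move →, go to s0
s0 | 1_[0]0_   read 0 → write 1, move ←, go to s1
s1 | 1[_]10_   read _ → write 1, move →, go to s2
s2 | 11[1]0_   read 1 → write 1, move ·, go to s0
s0 | 11[1]0_   read 1 → write _, move →, go to s0
s0 | 11_[0]_   read 0 → write 1, move ←, go to s1
s1 | 11[_]1_   read _ → write 1, move →, go to s2
s2 | 111[1]_   read 1 → write 1, move ·, go to s0
s0 | 111[1]_   read 1 → write _, move →, go to s0
s0 | 111_[_]   read _ → write _, move ·, go to s3
s3 | 111_[_]   read _ → write 0, move ←, go to s0
s0 | 111[_]0   read _ → write _, move ·, go to s3
s3 | 111[_]0   read _ → write 0, move ←, go to s0
s0 | 11[1]00   read 1 → write _, move →, go to s0
s0 | 11_[0]0   read 0 → write 1, move ←, go to s1
s1 | 11[_]10   read _ → write 1, move →, go to s2
s2 | 111[1]0   read 1 → write 1, move ·, go to s0
s0 | 111[1]0
After 32 steps: state s0, head at 2, tape 11110.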